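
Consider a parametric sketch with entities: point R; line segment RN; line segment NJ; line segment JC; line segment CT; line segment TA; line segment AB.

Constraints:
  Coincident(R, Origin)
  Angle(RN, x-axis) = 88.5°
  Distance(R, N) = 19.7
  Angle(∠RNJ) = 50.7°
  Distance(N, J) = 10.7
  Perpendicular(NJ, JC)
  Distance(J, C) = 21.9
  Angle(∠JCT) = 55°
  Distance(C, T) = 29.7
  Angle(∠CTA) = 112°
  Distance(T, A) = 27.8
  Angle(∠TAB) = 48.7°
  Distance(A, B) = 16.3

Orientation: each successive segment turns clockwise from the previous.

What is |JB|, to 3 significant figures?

12.4

R is at the origin; RN runs at 88.5° with length 19.7, so N = (0.516, 19.7). ∠RNJ = 50.7° gives NJ at -40.8° from the x-axis; with |NJ| = 10.7, J = (8.62, 12.7). NJ is perpendicular to JC, so JC runs at -131°; with |JC| = 21.9, C = (-5.69, -3.88). ∠JCT = 55.0° gives CT at 104° from the x-axis; with |CT| = 29.7, T = (-13.0, 24.9). ∠CTA = 112.0° gives TA at 36.2° from the x-axis; with |TA| = 27.8, A = (9.45, 41.3). ∠TAB = 48.7° gives AB at -95.1° from the x-axis; with |AB| = 16.3, B = (8.00, 25.1). Then |JB| = |B − J| = 12.4.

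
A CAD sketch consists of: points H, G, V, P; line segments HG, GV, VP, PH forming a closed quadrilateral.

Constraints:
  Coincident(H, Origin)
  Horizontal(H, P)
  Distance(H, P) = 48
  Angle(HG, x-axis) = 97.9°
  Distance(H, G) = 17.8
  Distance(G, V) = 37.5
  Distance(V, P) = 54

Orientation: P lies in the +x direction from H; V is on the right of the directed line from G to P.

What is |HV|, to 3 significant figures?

20.0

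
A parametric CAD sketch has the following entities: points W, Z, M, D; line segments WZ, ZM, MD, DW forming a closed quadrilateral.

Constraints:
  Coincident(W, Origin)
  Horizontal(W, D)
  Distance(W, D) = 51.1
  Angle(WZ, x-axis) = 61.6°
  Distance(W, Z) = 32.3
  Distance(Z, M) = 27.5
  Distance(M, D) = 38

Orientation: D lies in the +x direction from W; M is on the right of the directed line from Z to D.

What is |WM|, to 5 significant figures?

13.152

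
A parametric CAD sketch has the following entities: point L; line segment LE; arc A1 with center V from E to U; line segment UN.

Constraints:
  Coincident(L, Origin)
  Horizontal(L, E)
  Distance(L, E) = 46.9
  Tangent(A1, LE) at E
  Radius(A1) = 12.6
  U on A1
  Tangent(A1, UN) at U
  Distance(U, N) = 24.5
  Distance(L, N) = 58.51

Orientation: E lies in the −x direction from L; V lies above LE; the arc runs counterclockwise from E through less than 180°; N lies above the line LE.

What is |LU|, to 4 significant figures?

38.73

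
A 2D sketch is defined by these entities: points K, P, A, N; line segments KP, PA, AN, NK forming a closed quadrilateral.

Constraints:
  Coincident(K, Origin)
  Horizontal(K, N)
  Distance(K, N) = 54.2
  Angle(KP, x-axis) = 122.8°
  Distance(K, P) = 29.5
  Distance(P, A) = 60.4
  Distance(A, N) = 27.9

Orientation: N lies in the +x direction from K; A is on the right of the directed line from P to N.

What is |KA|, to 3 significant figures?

33.3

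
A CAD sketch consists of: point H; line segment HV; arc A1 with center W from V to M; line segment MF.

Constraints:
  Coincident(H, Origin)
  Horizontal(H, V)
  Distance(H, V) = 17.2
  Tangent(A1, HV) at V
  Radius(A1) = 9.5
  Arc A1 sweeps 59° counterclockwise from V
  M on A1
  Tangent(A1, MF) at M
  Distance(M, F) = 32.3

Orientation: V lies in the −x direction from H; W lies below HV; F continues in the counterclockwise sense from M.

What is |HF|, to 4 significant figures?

52.96

H is at the origin; HV is horizontal with |HV| = 17.2 and V on the −x side, so V = (-17.20, 0.000). Since A1 is tangent to HV there, WV ⟂ HV, so W = V + (0, -9.5) = (-17.20, -9.500). On A1, V sits at bearing 90° from W; a 59° counterclockwise sweep puts M at bearing 149°, so M = W + 9.5·(cos 149°, sin 149°) = (-25.34, -4.607). A1 meets MF tangentially, so WM is at right angles to MF, so MF runs along (−sin 149°, cos 149°); with |MF| = 32.3, F = (-41.98, -32.29). Then |HF| = |F − H| = 52.96.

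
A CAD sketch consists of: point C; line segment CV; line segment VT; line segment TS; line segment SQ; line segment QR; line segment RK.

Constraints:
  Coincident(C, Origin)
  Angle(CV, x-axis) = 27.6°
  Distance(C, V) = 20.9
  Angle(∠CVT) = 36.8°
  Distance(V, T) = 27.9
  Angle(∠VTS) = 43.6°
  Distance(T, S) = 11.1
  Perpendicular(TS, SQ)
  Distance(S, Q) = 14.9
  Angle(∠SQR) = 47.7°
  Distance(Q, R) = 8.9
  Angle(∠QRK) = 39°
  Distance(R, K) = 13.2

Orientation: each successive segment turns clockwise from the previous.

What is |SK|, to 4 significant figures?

11.71

C is at the origin; CV runs at 27.6° with length 20.9, so V = (18.52, 9.683). ∠CVT = 36.8° gives VT at -115.6° from the x-axis; with |VT| = 27.9, T = (6.466, -15.48). ∠VTS = 43.6° gives TS at 108.0° from the x-axis; with |TS| = 11.1, S = (3.036, -4.922). TS ⟂ SQ, so SQ runs at 18.00°; with |SQ| = 14.9, Q = (17.21, -0.3172). ∠SQR = 47.7° gives QR at -114.3° from the x-axis; with |QR| = 8.9, R = (13.54, -8.429). ∠QRK = 39.0° gives RK at 104.7° from the x-axis; with |RK| = 13.2, K = (10.20, 4.339). Then |SK| = |K − S| = 11.71.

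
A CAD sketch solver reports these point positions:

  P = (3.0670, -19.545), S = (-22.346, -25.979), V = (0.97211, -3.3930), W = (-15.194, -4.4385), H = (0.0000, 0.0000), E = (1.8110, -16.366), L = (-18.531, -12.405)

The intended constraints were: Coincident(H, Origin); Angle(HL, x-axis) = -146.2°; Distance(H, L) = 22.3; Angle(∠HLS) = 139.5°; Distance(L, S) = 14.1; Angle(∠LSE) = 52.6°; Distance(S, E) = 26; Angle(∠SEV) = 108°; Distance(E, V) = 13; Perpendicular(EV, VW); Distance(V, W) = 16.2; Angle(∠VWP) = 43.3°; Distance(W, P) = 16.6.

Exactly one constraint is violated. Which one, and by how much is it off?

Distance(W, P) = 16.6 — off by 7.10.

H = (0.00, 0.00) ✓; HL at -146.2° ✓; |HL| = 22.30 ✓; ∠HLS = 139.5° ✓; |LS| = 14.10 ✓; ∠LSE = 52.60° ✓; |SE| = 26.00 ✓; ∠SEV = 108.0° ✓; |EV| = 13.00 ✓; ∠(EV, VW) = 90.00° ✓; |VW| = 16.20 ✓; ∠VWP = 43.30° ✓; |WP| = 23.70 ✗.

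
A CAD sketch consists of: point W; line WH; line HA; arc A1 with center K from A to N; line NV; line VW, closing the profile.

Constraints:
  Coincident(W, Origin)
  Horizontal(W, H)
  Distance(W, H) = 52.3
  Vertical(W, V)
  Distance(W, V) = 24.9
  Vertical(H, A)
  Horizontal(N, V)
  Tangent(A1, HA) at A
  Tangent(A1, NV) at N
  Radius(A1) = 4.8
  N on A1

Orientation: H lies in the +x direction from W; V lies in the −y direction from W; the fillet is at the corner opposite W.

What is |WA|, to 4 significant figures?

56.03

W is at the origin; WH is horizontal with |WH| = 52.3 and H on the +x side, so H = (52.30, 0.000). WV is vertical with |WV| = 24.9 and V on the −y side, so V = (0.000, -24.90). The virtual corner opposite W is at (52.30, -24.90). A1 meets HA tangentially, so KA is at right angles to HA and the tangent condition forces KN to be normal to NV, with radius 4.8, so the center K sits 4.8 in from both sides at K = (47.50, -20.10). That places the tangent points at A = (52.30, -20.10) on HA and N = (47.50, -24.90) on NV. Then |WA| = |A − W| = 56.03.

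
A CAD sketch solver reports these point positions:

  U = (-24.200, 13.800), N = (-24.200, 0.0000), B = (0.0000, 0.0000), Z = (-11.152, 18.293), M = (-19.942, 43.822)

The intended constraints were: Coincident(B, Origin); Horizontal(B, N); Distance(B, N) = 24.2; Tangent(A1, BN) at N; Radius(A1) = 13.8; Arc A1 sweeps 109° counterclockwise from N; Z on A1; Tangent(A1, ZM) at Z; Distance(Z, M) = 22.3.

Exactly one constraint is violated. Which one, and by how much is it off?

Distance(Z, M) = 22.3 — off by 4.70.

B = (0.00, 0.00) ✓; B.y = 0.00, N.y = 0.00 ✓; |BN| = 24.20 ✓; ∠(UN, NB) = 90.00° ✓; |UN| = 13.80 ✓; bearing(U→Z) − bearing(U→N) = 109.0° ✓; |UZ| = 13.80 ✓; ∠(UZ, ZM) = 90.00° ✓; |ZM| = 27.00 ✗.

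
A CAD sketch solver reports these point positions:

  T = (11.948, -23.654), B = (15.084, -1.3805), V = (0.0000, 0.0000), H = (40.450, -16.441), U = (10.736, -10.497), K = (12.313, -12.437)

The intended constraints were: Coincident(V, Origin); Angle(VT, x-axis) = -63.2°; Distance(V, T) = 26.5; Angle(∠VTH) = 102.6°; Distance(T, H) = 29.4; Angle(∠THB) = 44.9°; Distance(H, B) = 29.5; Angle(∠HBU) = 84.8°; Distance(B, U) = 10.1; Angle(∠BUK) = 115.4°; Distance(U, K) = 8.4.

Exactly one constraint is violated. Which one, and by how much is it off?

Distance(U, K) = 8.4 — off by 5.90.

V = (0.00, 0.00) ✓; VT at -63.20° ✓; |VT| = 26.50 ✓; ∠VTH = 102.6° ✓; |TH| = 29.40 ✓; ∠THB = 44.90° ✓; |HB| = 29.50 ✓; ∠HBU = 84.80° ✓; |BU| = 10.10 ✓; ∠BUK = 115.4° ✓; |UK| = 2.500 ✗.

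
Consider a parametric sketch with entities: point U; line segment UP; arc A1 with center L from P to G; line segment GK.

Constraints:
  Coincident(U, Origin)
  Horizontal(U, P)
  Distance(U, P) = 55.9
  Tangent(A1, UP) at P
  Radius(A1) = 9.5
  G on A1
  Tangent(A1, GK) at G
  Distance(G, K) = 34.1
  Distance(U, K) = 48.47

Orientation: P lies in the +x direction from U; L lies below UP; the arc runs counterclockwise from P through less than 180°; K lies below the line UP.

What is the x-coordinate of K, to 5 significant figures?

32.443

Checks: |LG| = 9.500 ✓; ∠(LG, GK) = 90.00° ✓; |GK| = 34.10 ✓; |UK| = 48.47 ✓.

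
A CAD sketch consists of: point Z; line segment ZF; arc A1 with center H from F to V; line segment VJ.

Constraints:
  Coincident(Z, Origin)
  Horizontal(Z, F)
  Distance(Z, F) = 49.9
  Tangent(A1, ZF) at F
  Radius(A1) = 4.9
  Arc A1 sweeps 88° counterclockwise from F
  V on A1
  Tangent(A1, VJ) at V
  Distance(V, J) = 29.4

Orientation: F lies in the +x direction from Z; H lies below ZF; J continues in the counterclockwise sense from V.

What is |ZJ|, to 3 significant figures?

55.7

On A1, F sits at bearing 90° from H; an 88° counterclockwise sweep puts V at bearing 178°, so V = H + 4.9·(cos 178°, sin 178°) = (45.0, -4.73). Tangency of A1 to VJ means the radius HV is perpendicular to VJ, so VJ runs along (−sin 178°, cos 178°); with |VJ| = 29.4, J = (44.0, -34.1). Then |ZJ| = |J − Z| = 55.7.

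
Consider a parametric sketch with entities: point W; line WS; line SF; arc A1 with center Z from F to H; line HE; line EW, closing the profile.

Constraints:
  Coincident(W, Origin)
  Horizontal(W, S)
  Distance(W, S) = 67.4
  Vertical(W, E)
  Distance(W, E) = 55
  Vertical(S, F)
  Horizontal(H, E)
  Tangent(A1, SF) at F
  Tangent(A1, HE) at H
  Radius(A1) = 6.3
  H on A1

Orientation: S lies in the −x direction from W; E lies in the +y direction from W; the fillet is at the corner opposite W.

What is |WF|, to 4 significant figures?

83.15

W is at the origin; WS is horizontal with |WS| = 67.4 and S on the −x side, so S = (-67.40, 0.000). W and E share the same x with |WE| = 55.0 and E on the +y side, so E = (0.000, 55.00). The virtual corner opposite W is at (-67.40, 55.00). The tangent condition forces ZF to be normal to SF and the tangent condition forces ZH to be normal to HE, with radius 6.3, so the center Z sits 6.3 in from both sides at Z = (-61.10, 48.70). That places the tangent points at F = (-67.40, 48.70) on SF and H = (-61.10, 55.00) on HE. Then |WF| = |F − W| = 83.15.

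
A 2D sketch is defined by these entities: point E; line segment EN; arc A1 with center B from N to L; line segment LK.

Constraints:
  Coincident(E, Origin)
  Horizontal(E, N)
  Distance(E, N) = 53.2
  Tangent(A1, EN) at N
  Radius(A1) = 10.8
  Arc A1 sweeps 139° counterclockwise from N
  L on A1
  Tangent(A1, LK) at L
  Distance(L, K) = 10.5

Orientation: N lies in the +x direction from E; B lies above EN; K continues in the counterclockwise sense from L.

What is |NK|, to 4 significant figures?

25.85

On A1, N sits at bearing -90° from B; a 139° counterclockwise sweep puts L at bearing 49°, so L = B + 10.8·(cos 49°, sin 49°) = (60.29, 18.95). Since A1 is tangent to LK there, BL ⟂ LK, so LK runs along (−sin 49°, cos 49°); with |LK| = 10.5, K = (52.36, 25.84). Then |NK| = |K − N| = 25.85.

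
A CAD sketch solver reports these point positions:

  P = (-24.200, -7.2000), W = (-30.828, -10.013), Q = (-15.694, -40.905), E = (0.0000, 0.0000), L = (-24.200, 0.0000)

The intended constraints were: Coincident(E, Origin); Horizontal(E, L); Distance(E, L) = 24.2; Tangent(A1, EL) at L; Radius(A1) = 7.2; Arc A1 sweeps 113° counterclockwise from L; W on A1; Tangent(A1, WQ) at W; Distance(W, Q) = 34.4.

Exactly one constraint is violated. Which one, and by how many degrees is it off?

Tangent(A1, WQ) at W — off by 3.10°.

E = (0.00, 0.00) ✓; E.y = 0.00, L.y = 0.00 ✓; |EL| = 24.20 ✓; ∠(PL, LE) = 90.00° ✓; |PL| = 7.200 ✓; bearing(P→W) − bearing(P→L) = 113.0° ✓; |PW| = 7.200 ✓; ∠(PW, WQ) = 86.90° ✗; |WQ| = 34.40 ✓.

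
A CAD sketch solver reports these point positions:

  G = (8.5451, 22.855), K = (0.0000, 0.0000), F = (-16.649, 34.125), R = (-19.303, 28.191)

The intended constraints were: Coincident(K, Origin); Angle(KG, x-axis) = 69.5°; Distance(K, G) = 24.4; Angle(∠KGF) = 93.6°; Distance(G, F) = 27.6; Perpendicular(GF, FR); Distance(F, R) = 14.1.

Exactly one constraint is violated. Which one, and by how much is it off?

Distance(F, R) = 14.1 — off by 7.60.

K = (0.00, 0.00) ✓; KG at 69.50° ✓; |KG| = 24.40 ✓; ∠KGF = 93.60° ✓; |GF| = 27.60 ✓; ∠(GF, FR) = 90.00° ✓; |FR| = 6.500 ✗.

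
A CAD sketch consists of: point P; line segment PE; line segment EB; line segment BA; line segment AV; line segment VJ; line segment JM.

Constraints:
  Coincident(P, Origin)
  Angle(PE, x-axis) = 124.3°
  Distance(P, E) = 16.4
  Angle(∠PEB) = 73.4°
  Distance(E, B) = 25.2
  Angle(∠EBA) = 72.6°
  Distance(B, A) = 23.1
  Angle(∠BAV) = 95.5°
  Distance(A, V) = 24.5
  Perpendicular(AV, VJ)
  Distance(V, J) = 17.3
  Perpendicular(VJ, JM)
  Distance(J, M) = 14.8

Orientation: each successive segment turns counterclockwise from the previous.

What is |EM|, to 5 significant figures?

12.754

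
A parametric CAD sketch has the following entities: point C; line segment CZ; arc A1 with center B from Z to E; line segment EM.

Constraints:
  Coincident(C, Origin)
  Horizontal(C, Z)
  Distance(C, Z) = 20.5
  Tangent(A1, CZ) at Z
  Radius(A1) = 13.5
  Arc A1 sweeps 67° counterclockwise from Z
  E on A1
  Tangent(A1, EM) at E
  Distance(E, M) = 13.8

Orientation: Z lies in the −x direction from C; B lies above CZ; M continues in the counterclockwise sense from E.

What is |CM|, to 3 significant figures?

21.1

C is at the origin; C and Z share the same y with |CZ| = 20.5 and Z on the −x side, so Z = (-20.5, 0.00). A1 meets CZ tangentially, so BZ is at right angles to CZ, so B = Z + (0, 13.5) = (-20.5, 13.5). On A1, Z sits at bearing -90° from B; a 67° counterclockwise sweep puts E at bearing -23°, so E = B + 13.5·(cos -23°, sin -23°) = (-8.07, 8.23). The tangent condition forces BE to be normal to EM, so EM runs along (−sin -23°, cos -23°); with |EM| = 13.8, M = (-2.68, 20.9). Then |CM| = |M − C| = 21.1.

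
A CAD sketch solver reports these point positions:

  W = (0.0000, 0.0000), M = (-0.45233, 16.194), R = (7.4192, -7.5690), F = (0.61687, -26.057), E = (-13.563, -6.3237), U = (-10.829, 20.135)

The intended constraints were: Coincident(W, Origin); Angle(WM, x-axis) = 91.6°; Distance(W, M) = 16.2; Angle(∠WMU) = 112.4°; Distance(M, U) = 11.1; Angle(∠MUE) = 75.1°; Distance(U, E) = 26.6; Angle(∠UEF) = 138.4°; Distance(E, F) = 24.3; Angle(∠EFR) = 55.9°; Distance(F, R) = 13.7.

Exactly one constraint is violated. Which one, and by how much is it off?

Distance(F, R) = 13.7 — off by 6.00.

W = (0.00, 0.00) ✓; WM at 91.60° ✓; |WM| = 16.20 ✓; ∠WMU = 112.4° ✓; |MU| = 11.10 ✓; ∠MUE = 75.10° ✓; |UE| = 26.60 ✓; ∠UEF = 138.4° ✓; |EF| = 24.30 ✓; ∠EFR = 55.90° ✓; |FR| = 19.70 ✗.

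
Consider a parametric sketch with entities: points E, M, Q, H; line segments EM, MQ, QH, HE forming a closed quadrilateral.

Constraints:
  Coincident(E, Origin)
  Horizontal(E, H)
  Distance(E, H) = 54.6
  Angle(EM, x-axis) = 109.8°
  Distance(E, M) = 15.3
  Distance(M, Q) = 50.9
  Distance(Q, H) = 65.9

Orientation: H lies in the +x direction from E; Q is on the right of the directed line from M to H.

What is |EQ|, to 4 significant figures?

36.28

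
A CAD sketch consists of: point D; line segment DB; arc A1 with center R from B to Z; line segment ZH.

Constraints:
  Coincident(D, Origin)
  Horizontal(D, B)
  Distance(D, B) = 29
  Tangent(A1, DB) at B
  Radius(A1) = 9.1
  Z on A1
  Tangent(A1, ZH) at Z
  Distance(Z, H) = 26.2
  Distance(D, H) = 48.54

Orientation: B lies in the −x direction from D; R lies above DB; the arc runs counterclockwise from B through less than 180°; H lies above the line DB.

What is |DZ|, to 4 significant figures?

24.44

D is at the origin; DB is horizontal with |DB| = 29.0 and B on the −x side, so B = (-29.00, 0.000). A1 meets DB tangentially, so RB is at right angles to DB, so R = B + (0, 9.1) = (-29.00, 9.100). Since RZ ⟂ ZH (tangency), |RH| = √(9.1² + 26.2²) = 27.74 regardless of where Z sits on A1. So H lies on both circle(D, 48.54) and circle(R, 27.74); the above-DB intersection is H = (-31.77, 36.70). Z is the foot of the tangent from H: Z = (-20.75, 12.93).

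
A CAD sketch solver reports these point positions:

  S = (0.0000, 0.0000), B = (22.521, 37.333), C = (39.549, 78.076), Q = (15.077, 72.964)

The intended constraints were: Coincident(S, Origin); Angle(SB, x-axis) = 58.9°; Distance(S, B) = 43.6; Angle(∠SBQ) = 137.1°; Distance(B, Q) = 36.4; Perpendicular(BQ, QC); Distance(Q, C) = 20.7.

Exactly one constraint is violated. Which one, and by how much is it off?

Distance(Q, C) = 20.7 — off by 4.30.

S = (0.00, 0.00) ✓; SB at 58.90° ✓; |SB| = 43.60 ✓; ∠SBQ = 137.1° ✓; |BQ| = 36.40 ✓; ∠(BQ, QC) = 90.00° ✓; |QC| = 25.00 ✗.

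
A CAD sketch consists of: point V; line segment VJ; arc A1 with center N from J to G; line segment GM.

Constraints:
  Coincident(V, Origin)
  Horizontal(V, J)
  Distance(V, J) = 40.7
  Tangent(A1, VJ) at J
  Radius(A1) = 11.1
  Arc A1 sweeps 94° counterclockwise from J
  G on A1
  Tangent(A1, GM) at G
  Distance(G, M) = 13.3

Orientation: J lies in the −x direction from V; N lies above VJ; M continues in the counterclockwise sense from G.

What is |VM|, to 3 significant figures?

39.6

V is at the origin; V and J share the same y with |VJ| = 40.7 and J on the −x side, so J = (-40.7, 0.00). Tangency of A1 to VJ means the radius NJ is perpendicular to VJ, so N = J + (0, 11.1) = (-40.7, 11.1). On A1, J sits at bearing -90° from N; a 94° counterclockwise sweep puts G at bearing 4°, so G = N + 11.1·(cos 4°, sin 4°) = (-29.6, 11.9). The tangent condition forces NG to be normal to GM, so GM runs along (−sin 4°, cos 4°); with |GM| = 13.3, M = (-30.6, 25.1). Then |VM| = |M − V| = 39.6.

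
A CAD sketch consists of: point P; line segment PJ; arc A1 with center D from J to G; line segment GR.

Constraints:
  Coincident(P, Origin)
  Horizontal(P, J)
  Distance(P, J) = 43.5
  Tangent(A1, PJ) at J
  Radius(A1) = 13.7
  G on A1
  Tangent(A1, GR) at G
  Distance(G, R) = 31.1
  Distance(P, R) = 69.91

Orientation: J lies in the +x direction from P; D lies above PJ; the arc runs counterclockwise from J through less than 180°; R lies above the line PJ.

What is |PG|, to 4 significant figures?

59.19

Checks: |DJ| = 13.70 ✓; |DG| = 13.70 ✓; ∠(DG, GR) = 90.00° ✓; |GR| = 31.10 ✓; |PR| = 69.91 ✓.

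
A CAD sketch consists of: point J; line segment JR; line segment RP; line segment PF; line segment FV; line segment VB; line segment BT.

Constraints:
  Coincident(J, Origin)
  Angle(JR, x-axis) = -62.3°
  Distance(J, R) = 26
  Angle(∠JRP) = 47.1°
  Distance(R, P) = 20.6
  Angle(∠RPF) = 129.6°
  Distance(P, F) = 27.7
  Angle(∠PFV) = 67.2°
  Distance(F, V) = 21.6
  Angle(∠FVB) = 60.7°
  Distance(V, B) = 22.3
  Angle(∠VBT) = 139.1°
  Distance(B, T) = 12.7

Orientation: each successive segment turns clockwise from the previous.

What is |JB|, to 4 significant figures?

14.04

∠PFV = 67.2° gives FV at 1.600° from the x-axis; with |FV| = 21.6, V = (2.355, 8.210). ∠FVB = 60.7° gives VB at -117.7° from the x-axis; with |VB| = 22.3, B = (-8.011, -11.53). Then |JB| = |B − J| = 14.04.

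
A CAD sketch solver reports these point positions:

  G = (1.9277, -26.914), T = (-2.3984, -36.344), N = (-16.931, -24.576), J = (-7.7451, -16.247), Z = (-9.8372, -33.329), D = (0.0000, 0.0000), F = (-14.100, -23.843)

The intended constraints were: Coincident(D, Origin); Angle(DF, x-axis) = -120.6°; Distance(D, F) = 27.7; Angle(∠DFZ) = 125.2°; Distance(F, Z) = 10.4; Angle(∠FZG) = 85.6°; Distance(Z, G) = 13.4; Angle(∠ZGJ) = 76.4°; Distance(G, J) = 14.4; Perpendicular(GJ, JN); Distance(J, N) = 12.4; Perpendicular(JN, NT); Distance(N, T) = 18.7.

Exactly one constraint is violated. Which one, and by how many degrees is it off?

Perpendicular(JN, NT) — off by 8.80°.

D = (0.00, 0.00) ✓; DF at -120.6° ✓; |DF| = 27.70 ✓; ∠DFZ = 125.2° ✓; |FZ| = 10.40 ✓; ∠FZG = 85.60° ✓; |ZG| = 13.40 ✓; ∠ZGJ = 76.40° ✓; |GJ| = 14.40 ✓; ∠(GJ, JN) = 90.00° ✓; |JN| = 12.40 ✓; ∠(JN, NT) = 98.80° ✗; |NT| = 18.70 ✓.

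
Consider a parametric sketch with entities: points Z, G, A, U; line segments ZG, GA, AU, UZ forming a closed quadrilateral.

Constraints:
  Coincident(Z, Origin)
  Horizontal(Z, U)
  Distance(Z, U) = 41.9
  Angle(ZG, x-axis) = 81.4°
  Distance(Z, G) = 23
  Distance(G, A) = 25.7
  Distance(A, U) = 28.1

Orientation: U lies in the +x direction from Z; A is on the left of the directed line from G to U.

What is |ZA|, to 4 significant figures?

38.31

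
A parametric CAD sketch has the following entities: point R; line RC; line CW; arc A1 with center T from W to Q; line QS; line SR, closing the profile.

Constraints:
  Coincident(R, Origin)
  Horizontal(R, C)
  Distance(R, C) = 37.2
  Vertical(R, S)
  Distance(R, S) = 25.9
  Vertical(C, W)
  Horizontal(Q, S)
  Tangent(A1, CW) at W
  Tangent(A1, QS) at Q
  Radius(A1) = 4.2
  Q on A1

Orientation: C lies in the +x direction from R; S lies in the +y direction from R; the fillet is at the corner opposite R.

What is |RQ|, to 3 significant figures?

42.0

R is at the origin; RC is horizontal with |RC| = 37.2 and C on the +x side, so C = (37.2, 0.00). R and S share the same x with |RS| = 25.9 and S on the +y side, so S = (0.00, 25.9). The virtual corner opposite R is at (37.2, 25.9). Since A1 is tangent to CW there, TW ⟂ CW and tangency of A1 to QS means the radius TQ is perpendicular to QS, with radius 4.2, so the center T sits 4.2 in from both sides at T = (33.0, 21.7). That places the tangent points at W = (37.2, 21.7) on CW and Q = (33.0, 25.9) on QS. Then |RQ| = |Q − R| = 42.0.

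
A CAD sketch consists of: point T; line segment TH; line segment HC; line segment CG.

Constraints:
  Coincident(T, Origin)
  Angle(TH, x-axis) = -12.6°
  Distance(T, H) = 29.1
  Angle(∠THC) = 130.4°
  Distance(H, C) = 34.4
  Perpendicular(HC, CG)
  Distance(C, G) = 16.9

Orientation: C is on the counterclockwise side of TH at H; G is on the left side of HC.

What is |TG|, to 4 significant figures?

53.52

∠THC = 130.4°, so HC runs at -12.6° + (180° − 130.4°) = 37.00° from the x-axis; with |HC| = 34.4, C = H + 34.4·(cos 37.00°, sin 37.00°) = (55.87, 14.35). HC ⟂ CG; with |CG| = 16.9 on the left of HC, G = C + 16.9·(-0.6018, 0.7986) = (45.70, 27.85). Then |TG| = |G − T| = 53.52.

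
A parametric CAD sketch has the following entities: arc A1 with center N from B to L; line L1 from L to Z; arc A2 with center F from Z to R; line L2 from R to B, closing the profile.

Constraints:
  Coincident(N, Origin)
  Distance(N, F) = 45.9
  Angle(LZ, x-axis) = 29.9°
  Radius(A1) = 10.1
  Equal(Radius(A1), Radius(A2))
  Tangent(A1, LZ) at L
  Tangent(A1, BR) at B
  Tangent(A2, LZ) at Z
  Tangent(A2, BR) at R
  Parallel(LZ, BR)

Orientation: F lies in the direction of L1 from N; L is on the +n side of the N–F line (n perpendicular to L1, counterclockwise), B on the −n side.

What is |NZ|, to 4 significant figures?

47.00

The slot axis is L1's direction at 29.9°, so u = (cos 29.9°, sin 29.9°) = (0.8669, 0.4985) and n = (−sin 29.9°, cos 29.9°) = (-0.4985, 0.8669). N is at the origin and F lies 45.9 along u from N, so F = 45.9·u = (39.79, 22.88). Tangency of A1 to both parallel lines with radius 10.1 puts L and B at N ± 10.1·n: L = (-5.035, 8.756), B = (5.035, -8.756). Equal radii place Z and R the same way about F: Z = F + 10.1·n = (34.76, 31.64), R = F − 10.1·n = (44.83, 14.12). Then |NZ| = |Z − N| = 47.00.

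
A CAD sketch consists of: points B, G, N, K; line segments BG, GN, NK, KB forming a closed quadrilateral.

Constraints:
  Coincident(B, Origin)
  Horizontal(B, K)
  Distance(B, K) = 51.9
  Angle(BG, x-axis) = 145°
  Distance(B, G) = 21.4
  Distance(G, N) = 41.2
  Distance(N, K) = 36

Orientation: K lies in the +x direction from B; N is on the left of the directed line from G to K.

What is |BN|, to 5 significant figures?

30.992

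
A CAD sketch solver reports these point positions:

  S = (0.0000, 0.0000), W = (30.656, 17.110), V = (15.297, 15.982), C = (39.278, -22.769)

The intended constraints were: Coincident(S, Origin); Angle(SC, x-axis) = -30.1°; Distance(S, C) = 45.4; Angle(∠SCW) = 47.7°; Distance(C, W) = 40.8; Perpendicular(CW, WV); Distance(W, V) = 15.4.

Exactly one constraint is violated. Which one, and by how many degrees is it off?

Perpendicular(CW, WV) — off by 8.00°.

S = (0.00, 0.00) ✓; SC at -30.10° ✓; |SC| = 45.40 ✓; ∠SCW = 47.70° ✓; |CW| = 40.80 ✓; ∠(CW, WV) = 82.00° ✗; |WV| = 15.40 ✓.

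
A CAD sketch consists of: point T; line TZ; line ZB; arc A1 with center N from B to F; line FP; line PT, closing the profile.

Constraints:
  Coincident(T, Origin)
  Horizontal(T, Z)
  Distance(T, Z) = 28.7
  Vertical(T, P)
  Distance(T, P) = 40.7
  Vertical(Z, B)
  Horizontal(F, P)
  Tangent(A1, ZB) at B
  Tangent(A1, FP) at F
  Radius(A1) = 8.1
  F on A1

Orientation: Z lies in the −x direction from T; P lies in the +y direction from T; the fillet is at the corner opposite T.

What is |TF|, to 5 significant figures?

45.616

T is at the origin; TZ is horizontal with |TZ| = 28.7 and Z on the −x side, so Z = (-28.700, 0.0000). TP is vertical with |TP| = 40.7 and P on the +y side, so P = (0.0000, 40.700). The virtual corner opposite T is at (-28.700, 40.700). Tangency of A1 to ZB means the radius NB is perpendicular to ZB and tangency of A1 to FP means the radius NF is perpendicular to FP, with radius 8.1, so the center N sits 8.1 in from both sides at N = (-20.600, 32.600). That places the tangent points at B = (-28.700, 32.600) on ZB and F = (-20.600, 40.700) on FP. Then |TF| = |F − T| = 45.616.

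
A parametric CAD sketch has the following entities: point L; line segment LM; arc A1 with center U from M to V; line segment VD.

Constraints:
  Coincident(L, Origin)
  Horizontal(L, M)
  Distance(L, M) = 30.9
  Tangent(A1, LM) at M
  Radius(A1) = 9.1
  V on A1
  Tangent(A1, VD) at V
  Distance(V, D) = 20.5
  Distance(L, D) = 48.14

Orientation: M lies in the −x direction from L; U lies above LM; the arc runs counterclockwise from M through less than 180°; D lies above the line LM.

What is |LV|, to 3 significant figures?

28.2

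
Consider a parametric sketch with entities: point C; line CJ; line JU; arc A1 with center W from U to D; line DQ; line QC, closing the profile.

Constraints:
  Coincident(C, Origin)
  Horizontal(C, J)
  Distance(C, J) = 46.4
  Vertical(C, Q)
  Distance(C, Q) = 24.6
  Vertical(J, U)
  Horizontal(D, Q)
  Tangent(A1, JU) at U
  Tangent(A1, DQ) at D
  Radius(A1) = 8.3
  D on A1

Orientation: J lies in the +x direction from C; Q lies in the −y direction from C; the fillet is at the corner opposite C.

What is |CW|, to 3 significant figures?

41.4

C is at the origin; CJ is horizontal with |CJ| = 46.4 and J on the +x side, so J = (46.4, 0.00). C and Q share the same x with |CQ| = 24.6 and Q on the −y side, so Q = (0.00, -24.6). The virtual corner opposite C is at (46.4, -24.6). Since A1 is tangent to JU there, WU ⟂ JU and the tangent condition forces WD to be normal to DQ, with radius 8.3, so the center W sits 8.3 in from both sides at W = (38.1, -16.3). Then |CW| = |W − C| = 41.4.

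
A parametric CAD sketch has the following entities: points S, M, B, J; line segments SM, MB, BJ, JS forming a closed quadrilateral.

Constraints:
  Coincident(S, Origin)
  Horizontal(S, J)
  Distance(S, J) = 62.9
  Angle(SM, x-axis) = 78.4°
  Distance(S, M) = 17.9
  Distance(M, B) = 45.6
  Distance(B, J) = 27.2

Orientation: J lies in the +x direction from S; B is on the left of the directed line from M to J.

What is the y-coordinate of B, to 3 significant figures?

23.3

S is at the origin; SJ is horizontal with |SJ| = 62.9 and J in +x, so J = (62.9, 0). SM runs at 78.4° with |SM| = 17.9, so M = (3.60, 17.5). B is determined by |MB| = 45.6 and |BJ| = 27.2 together: it lies at the intersection of circle(M, 45.6) and circle(J, 27.2). With |MJ| = 61.8, the foot of the radical line on MJ is 41.8 from M and the perpendicular offset is √(45.6² − 41.8²) = 18.3. Taking the left-of-MJ solution: B = (48.8, 23.3).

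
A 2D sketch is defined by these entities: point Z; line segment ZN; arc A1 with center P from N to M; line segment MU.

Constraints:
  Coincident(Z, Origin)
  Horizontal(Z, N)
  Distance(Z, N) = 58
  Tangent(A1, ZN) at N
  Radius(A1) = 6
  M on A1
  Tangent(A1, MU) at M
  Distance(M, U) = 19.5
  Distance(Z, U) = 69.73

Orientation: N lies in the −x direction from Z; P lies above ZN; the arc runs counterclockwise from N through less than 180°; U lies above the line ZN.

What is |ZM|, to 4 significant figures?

54.09

Z is at the origin; Z and N share the same y with |ZN| = 58.0 and N on the −x side, so N = (-58.00, 0.000). Tangency of A1 to ZN means the radius PN is perpendicular to ZN, so P = N + (0, 6) = (-58.00, 6.000). Since PM ⟂ MU (tangency), |PU| = √(6.0² + 19.5²) = 20.40 regardless of where M sits on A1. So U lies on both circle(Z, 69.73) and circle(P, 20.40); the above-ZN intersection is U = (-65.04, 25.15). M is the foot of the tangent from U: M = (-53.23, 9.634).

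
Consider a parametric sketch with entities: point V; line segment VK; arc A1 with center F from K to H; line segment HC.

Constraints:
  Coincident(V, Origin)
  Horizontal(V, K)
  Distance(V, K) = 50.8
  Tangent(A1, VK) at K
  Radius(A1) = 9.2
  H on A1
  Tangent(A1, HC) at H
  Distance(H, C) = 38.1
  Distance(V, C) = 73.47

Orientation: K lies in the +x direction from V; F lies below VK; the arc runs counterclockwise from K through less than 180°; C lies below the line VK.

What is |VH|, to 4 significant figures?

43.97

V is at the origin; VK is horizontal with |VK| = 50.8 and K on the +x side, so K = (50.80, 0.000). The tangent condition forces FK to be normal to VK, so F = K + (0, -9.2) = (50.80, -9.200). Since FH ⟂ HC (tangency), |FC| = √(9.2² + 38.1²) = 39.20 regardless of where H sits on A1. So C lies on both circle(V, 73.47) and circle(F, 39.20); the below-VK intersection is C = (55.53, -48.11). H is the foot of the tangent from C: H = (42.18, -12.42).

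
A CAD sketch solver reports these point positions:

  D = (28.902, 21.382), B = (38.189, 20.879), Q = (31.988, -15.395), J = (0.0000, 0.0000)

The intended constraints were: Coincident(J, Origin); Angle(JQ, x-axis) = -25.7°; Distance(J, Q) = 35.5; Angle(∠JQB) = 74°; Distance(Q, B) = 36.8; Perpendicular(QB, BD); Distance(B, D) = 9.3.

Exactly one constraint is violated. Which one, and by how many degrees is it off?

Perpendicular(QB, BD) — off by 6.60°.

J = (0.00, 0.00) ✓; JQ at -25.70° ✓; |JQ| = 35.50 ✓; ∠JQB = 74.00° ✓; |QB| = 36.80 ✓; ∠(QB, BD) = 96.60° ✗; |BD| = 9.301 ✓.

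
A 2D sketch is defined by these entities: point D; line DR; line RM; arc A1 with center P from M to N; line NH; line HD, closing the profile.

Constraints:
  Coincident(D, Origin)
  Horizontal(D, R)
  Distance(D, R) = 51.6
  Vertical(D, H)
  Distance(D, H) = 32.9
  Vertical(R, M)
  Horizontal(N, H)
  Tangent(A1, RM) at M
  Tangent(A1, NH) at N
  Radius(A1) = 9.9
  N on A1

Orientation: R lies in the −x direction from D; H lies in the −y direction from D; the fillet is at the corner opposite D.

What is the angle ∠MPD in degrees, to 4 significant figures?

151.1°

The virtual corner opposite D is at (-51.60, -32.90). The tangent condition forces PM to be normal to RM and since A1 is tangent to NH there, PN ⟂ NH, with radius 9.9, so the center P sits 9.9 in from both sides at P = (-41.70, -23.00). That places the tangent points at M = (-51.60, -23.00) on RM and N = (-41.70, -32.90) on NH. Then cos ∠MPD = PM·PD / (|PM||PD|), giving 151.1°.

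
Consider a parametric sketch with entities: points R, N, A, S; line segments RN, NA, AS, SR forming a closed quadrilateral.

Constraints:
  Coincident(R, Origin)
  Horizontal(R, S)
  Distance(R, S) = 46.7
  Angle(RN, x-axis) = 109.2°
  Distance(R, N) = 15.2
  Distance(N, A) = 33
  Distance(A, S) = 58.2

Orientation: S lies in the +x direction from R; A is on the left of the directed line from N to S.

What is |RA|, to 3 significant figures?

45.2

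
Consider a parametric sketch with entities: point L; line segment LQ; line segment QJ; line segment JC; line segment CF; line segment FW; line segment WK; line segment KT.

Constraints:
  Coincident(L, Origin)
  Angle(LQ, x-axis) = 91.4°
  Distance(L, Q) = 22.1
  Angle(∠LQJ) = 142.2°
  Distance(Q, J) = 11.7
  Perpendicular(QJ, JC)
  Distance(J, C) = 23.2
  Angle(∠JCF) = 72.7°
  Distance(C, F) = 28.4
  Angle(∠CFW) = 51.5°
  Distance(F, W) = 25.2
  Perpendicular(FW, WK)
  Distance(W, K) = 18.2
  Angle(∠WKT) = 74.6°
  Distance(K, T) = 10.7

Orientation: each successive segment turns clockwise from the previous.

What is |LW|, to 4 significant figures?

26.30

∠JCF = 72.7° gives CF at -143.7° from the x-axis; with |CF| = 28.4, F = (2.188, 0.9302). ∠CFW = 51.5° gives FW at 87.80° from the x-axis; with |FW| = 25.2, W = (3.156, 26.11). Then |LW| = |W − L| = 26.30.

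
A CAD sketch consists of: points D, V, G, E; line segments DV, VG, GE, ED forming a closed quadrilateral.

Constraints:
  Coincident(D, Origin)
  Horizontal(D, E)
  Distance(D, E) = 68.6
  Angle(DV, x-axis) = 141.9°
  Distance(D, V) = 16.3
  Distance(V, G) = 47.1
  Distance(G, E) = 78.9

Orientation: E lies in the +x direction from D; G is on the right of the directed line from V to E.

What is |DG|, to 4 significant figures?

35.76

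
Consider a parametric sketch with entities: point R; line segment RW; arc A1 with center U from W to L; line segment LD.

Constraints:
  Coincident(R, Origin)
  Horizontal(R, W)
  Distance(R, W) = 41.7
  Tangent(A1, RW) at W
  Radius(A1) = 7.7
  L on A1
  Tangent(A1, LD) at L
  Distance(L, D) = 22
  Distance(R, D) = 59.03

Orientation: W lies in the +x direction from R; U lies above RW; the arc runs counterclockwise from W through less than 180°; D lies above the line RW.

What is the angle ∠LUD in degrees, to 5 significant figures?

70.710°

Checks: |RW| = 41.70 ✓; |UL| = 7.700 ✓; ∠(UL, LD) = 90.00° ✓; |LD| = 22.00 ✓; |RD| = 59.03 ✓.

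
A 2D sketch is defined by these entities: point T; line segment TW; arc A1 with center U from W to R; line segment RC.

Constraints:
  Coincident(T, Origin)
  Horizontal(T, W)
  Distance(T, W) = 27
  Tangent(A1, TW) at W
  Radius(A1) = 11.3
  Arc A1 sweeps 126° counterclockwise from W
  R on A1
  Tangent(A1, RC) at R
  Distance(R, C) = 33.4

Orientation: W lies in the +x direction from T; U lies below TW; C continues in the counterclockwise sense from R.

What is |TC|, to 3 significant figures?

58.5

T is at the origin; TW is horizontal with |TW| = 27.0 and W on the +x side, so W = (27.0, 0.00). Tangency of A1 to TW means the radius UW is perpendicular to TW, so U = W + (0, -11.3) = (27.0, -11.3). On A1, W sits at bearing 90° from U; a 126° counterclockwise sweep puts R at bearing 216°, so R = U + 11.3·(cos 216°, sin 216°) = (17.9, -17.9). Tangency of A1 to RC means the radius UR is perpendicular to RC, so RC runs along (−sin 216°, cos 216°); with |RC| = 33.4, C = (37.5, -45.0). Then |TC| = |C − T| = 58.5.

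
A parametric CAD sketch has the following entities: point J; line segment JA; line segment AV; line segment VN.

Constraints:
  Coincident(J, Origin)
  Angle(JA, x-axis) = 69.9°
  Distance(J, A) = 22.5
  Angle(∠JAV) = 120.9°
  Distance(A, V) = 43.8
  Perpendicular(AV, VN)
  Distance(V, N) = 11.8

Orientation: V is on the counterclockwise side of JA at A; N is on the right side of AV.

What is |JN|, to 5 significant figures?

63.496

J is at the origin; JA runs at 69.9° with length 22.5, so A = 22.5·(cos 69.9°, sin 69.9°) = (7.7323, 21.130). ∠JAV = 120.9°, so AV runs at 69.9° + (180° − 120.9°) = 129.00° from the x-axis; with |AV| = 43.8, V = A + 43.8·(cos 129.00°, sin 129.00°) = (-19.832, 55.169). AV ⟂ VN; with |VN| = 11.8 on the right of AV, N = V + 11.8·(0.77715, 0.62932) = (-10.662, 62.595). Then |JN| = |N − J| = 63.496.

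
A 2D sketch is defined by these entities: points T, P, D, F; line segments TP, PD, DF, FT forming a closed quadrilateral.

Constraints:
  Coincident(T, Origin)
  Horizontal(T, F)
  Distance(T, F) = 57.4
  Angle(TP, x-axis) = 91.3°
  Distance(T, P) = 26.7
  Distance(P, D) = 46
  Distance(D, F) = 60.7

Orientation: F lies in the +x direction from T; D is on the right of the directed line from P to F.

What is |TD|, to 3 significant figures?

19.3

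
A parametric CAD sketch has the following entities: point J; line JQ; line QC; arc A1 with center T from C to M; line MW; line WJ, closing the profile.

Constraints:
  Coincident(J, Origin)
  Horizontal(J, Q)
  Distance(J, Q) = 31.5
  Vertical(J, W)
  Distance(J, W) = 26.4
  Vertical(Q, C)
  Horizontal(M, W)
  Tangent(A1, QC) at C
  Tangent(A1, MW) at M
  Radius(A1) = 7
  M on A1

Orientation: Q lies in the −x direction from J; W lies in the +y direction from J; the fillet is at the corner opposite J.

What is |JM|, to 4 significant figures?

36.02

The virtual corner opposite J is at (-31.50, 26.40). The tangent condition forces TC to be normal to QC and since A1 is tangent to MW there, TM ⟂ MW, with radius 7.0, so the center T sits 7.0 in from both sides at T = (-24.50, 19.40). That places the tangent points at C = (-31.50, 19.40) on QC and M = (-24.50, 26.40) on MW. Then |JM| = |M − J| = 36.02.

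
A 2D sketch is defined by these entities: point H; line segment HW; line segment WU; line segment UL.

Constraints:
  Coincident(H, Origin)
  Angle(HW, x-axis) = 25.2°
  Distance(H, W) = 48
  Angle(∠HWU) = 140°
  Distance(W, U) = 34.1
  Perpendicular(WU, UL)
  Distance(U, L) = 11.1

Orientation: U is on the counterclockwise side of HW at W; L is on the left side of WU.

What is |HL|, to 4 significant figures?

73.57

∠HWU = 140.0°, so WU runs at 25.2° + (180° − 140.0°) = 65.20° from the x-axis; with |WU| = 34.1, U = W + 34.1·(cos 65.20°, sin 65.20°) = (57.74, 51.39). WU is perpendicular to UL; with |UL| = 11.1 on the left of WU, L = U + 11.1·(-0.9078, 0.4195) = (47.66, 56.05). Then |HL| = |L − H| = 73.57.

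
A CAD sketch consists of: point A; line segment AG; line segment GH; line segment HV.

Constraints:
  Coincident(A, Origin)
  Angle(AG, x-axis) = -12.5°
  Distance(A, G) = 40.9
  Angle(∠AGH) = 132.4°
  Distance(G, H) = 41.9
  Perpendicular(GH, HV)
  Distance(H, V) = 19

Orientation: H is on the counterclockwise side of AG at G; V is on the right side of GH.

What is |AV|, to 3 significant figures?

85.1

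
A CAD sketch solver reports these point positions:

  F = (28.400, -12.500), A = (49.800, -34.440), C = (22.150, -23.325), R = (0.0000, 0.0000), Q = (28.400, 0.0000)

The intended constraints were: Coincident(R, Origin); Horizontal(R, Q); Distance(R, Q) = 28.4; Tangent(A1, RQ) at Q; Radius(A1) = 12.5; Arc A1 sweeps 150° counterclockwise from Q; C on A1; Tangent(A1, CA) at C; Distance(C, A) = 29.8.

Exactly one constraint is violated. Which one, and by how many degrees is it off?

Tangent(A1, CA) at C — off by 8.10°.

R = (0.00, 0.00) ✓; R.y = 0.00, Q.y = 0.00 ✓; |RQ| = 28.40 ✓; ∠(FQ, QR) = 90.00° ✓; |FQ| = 12.50 ✓; bearing(F→C) − bearing(F→Q) = 150.0° ✓; |FC| = 12.50 ✓; ∠(FC, CA) = 81.90° ✗; |CA| = 29.80 ✓.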